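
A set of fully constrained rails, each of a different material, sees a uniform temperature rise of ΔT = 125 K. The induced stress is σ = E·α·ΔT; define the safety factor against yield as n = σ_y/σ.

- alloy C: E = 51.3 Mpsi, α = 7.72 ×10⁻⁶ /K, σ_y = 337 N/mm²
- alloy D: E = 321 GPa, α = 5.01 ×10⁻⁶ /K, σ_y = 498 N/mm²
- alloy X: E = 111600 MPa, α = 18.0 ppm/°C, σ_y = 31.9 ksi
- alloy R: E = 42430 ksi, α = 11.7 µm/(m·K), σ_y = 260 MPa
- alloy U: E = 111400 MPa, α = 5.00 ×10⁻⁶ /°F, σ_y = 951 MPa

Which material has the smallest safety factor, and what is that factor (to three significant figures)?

Per material, after unit conversion:
  alloy C: E = 353.7, α = 7.72, σ_y = 337.0 → σ = 341 MPa, n = 0.987
  alloy D: E = 321.0, α = 5.01, σ_y = 498.0 → σ = 201 MPa, n = 2.48
  alloy X: E = 111.6, α = 18.0, σ_y = 219.9 → σ = 251 MPa, n = 0.876
  alloy R: E = 292.5, α = 11.7, σ_y = 260.0 → σ = 428 MPa, n = 0.608
  alloy U: E = 111.4, α = 9.00, σ_y = 951.0 → σ = 125 MPa, n = 7.59
The minimum is alloy R at n = 0.608.

alloy R, n = 0.608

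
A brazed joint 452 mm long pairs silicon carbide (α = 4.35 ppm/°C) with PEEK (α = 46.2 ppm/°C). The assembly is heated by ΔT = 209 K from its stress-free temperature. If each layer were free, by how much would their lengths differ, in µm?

3950 µm

Δα = |4.35 − 46.2|×10⁻⁶/K = 41.9×10⁻⁶/K.
ΔL_mismatch = Δα·L·ΔT = 41.9×10⁻⁶ × 452.0 mm × 209.0 K = 3950 µm.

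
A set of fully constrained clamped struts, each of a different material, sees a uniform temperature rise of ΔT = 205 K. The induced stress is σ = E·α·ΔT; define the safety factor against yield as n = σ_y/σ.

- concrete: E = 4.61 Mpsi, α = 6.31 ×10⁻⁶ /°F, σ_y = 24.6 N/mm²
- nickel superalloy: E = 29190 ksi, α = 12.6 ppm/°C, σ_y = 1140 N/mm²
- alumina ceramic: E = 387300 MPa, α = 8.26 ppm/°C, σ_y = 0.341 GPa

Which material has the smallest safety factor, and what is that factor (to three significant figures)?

With everything in SI (GPa, ×10⁻⁶/K, MPa):
  concrete: E = 31.78, α = 11.4, σ_y = 24.60 → σ = 74.0 MPa, n = 0.332
  nickel superalloy: E = 201.3, α = 12.6, σ_y = 1140 → σ = 520 MPa, n = 2.19
  alumina ceramic: E = 387.3, α = 8.26, σ_y = 341.0 → σ = 656 MPa, n = 0.520
Smallest n: concrete with n = 0.332.

concrete, n = 0.332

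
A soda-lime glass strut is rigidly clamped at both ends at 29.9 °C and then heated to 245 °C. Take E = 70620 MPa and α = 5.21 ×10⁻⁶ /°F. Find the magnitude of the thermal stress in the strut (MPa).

142 MPa

E = 70620 MPa = 70.62 GPa.
α = 5.21×10⁻⁶/°F × 9/5 = 9.38×10⁻⁶/K.
ΔT = 215.1 K. Constrained thermal stress σ = E·α·ΔT = 70.62×10³ MPa × 9.38×10⁻⁶ × 215.1 = 142 MPa (compressive).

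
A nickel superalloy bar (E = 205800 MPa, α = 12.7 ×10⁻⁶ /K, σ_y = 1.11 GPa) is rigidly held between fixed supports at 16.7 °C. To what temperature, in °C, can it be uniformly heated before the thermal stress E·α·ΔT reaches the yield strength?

E = 205800 MPa = 205.8 GPa.
σ_y = 1.11 GPa = 1110 MPa.
E·α·ΔT = 1110 MPa ⇒ ΔT = 1110 / (205.8×10³ × 12.7×10⁻⁶) = 424.7 K.
T = 16.7 + 424.7 = 441.4 °C.

441 °C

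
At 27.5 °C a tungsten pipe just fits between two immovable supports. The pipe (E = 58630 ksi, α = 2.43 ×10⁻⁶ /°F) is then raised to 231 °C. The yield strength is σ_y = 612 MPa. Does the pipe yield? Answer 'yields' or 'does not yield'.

E = 58630 ksi = 404.2 GPa.
α = 2.43×10⁻⁶/°F × 9/5 = 4.37×10⁻⁶/K.
ΔT = 203.5 K. Constrained thermal stress σ = E·α·ΔT = 404.2×10³ MPa × 4.37×10⁻⁶ × 203.5 = 360 MPa (compressive).
Compare to σ_y = 612 MPa: σ < σ_y, so it does not yield.

does not yield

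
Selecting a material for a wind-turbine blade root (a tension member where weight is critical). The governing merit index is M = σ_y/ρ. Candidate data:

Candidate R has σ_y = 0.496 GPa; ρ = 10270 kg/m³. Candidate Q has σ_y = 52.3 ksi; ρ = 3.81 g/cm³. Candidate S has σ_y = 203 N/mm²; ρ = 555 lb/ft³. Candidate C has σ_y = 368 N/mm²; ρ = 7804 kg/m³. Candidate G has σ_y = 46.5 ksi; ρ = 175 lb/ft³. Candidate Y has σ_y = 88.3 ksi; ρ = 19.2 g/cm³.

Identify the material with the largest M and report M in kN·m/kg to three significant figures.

Putting every candidate on a common basis:
  candidate R: σ_y = 496.0 MPa, ρ = 10270 kg/m³
  candidate Q: σ_y = 360.6 MPa, ρ = 3810 kg/m³
  candidate S: σ_y = 203.0 MPa, ρ = 8890 kg/m³
  candidate C: σ_y = 368.0 MPa, ρ = 7804 kg/m³
  candidate G: σ_y = 320.6 MPa, ρ = 2803 kg/m³
  candidate Y: σ_y = 608.8 MPa, ρ = 19200 kg/m³
  candidate G: M = 114 kN·m/kg
  candidate Q: M = 94.6 kN·m/kg
  candidate R: M = 48.3 kN·m/kg
  candidate C: M = 47.2 kN·m/kg
  candidate Y: M = 31.7 kN·m/kg
  candidate S: M = 22.8 kN·m/kg
The maximum is for candidate G.

candidate G, M = 114 kN·m/kg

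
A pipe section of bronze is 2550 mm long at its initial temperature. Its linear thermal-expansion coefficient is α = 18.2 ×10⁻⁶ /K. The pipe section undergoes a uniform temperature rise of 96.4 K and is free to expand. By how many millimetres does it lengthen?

4.47 mm

ΔL = α·L₀·ΔT = 18.2×10⁻⁶ × 2550 mm × 96.40 K = 4.47 mm.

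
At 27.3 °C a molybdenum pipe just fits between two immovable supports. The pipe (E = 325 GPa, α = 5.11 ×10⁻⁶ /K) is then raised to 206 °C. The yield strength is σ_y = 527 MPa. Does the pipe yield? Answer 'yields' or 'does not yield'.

ΔT = 178.7 K. Constrained thermal stress σ = E·α·ΔT = 325.0×10³ MPa × 5.11×10⁻⁶ × 178.7 = 297 MPa (compressive).
Compare to σ_y = 527 MPa: σ < σ_y, so it does not yield.

does not yield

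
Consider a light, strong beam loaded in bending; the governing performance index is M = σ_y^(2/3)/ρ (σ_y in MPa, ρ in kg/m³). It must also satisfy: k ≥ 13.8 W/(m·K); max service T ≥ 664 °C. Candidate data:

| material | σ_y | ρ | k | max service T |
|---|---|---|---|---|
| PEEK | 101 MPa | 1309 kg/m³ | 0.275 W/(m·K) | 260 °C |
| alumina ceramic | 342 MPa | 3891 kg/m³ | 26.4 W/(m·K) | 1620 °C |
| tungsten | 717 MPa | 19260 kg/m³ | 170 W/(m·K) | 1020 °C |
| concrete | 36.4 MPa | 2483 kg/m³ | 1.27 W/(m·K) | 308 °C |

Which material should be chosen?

Screen on constraints: k ≥ 13.8 W/(m·K); max service T ≥ 664 °C. Survivors: alumina ceramic, tungsten.
Per-candidate index values:
  alumina ceramic: M = 12.6×10⁻³
  tungsten: M = 4.16×10⁻³
The maximum is for alumina ceramic.

alumina ceramic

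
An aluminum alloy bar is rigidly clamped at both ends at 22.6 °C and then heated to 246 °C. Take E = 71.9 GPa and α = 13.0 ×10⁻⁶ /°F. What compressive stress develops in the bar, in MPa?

α = 13.0×10⁻⁶/°F × 9/5 = 23.4×10⁻⁶/K.
ΔT = 223.4 K. Constrained thermal stress σ = E·α·ΔT = 71.90×10³ MPa × 23.4×10⁻⁶ × 223.4 = 376 MPa (compressive).

376 MPa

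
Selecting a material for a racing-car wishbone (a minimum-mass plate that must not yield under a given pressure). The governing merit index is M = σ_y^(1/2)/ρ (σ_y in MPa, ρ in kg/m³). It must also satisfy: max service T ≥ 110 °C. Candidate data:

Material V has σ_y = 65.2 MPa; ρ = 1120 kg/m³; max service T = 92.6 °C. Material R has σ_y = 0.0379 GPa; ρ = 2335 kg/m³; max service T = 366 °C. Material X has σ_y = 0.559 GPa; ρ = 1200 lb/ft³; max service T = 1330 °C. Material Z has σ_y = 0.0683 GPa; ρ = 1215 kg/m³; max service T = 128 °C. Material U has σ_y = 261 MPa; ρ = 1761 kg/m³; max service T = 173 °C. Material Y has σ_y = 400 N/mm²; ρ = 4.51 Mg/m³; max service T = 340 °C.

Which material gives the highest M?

Screen on constraints: max service T ≥ 110 °C. Survivors: material R, material X, material Z, material U, material Y.
In SI units:
  material R: σ_y = 37.90 MPa, ρ = 2335 kg/m³
  material X: σ_y = 559.0 MPa, ρ = 19220 kg/m³
  material Z: σ_y = 68.30 MPa, ρ = 1215 kg/m³
  material U: σ_y = 261.0 MPa, ρ = 1761 kg/m³
  material Y: σ_y = 400.0 MPa, ρ = 4510 kg/m³
  material U: M = 9.17×10⁻³
  material Z: M = 6.80×10⁻³
  material Y: M = 4.43×10⁻³
  material R: M = 2.64×10⁻³
  material X: M = 1.23×10⁻³
Highest index: material U.

material U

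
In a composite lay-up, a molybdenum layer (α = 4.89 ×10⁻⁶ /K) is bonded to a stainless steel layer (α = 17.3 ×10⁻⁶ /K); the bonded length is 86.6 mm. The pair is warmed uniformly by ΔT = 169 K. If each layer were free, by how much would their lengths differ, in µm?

Δα = |4.89 − 17.3|×10⁻⁶/K = 12.4×10⁻⁶/K.
ΔL_mismatch = Δα·L·ΔT = 12.4×10⁻⁶ × 86.6 mm × 169.0 K = 182 µm.

182 µm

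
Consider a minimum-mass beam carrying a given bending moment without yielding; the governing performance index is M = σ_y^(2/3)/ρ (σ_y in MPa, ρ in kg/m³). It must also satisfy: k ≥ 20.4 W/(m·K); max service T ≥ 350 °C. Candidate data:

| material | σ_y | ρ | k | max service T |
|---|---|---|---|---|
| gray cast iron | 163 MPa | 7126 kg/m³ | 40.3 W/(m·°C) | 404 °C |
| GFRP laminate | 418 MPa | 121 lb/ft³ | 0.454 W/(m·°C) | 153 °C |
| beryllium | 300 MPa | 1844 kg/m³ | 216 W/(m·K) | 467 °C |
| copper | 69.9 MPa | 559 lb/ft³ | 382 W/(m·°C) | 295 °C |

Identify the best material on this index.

Screen on constraints: k ≥ 20.4 W/(m·K); max service T ≥ 350 °C. Survivors: gray cast iron, beryllium.
Normalizing units and computing the index:
  gray cast iron: σ_y = 163.0 MPa, ρ = 7126 kg/m³
  beryllium: σ_y = 300.0 MPa, ρ = 1844 kg/m³
  beryllium: M = 24.3×10⁻³
  gray cast iron: M = 4.19×10⁻³
Beryllium ranks first.

beryllium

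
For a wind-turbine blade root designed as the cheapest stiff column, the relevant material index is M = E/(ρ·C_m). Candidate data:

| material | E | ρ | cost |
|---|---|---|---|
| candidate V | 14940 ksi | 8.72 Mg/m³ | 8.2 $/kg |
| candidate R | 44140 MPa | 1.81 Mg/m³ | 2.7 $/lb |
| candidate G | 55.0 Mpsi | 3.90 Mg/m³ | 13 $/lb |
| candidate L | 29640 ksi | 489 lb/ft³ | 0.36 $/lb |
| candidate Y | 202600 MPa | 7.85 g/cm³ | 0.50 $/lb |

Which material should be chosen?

candidate L

Convert each candidate to consistent units, then evaluate M:
  candidate V: E = 103.0 GPa, ρ = 8720 kg/m³, cost = 8.200 $/kg
  candidate R: E = 44.14 GPa, ρ = 1810 kg/m³, cost = 5.952 $/kg
  candidate G: E = 379.2 GPa, ρ = 3900 kg/m³, cost = 28.66 $/kg
  candidate L: E = 204.4 GPa, ρ = 7833 kg/m³, cost = 0.7937 $/kg
  candidate Y: E = 202.6 GPa, ρ = 7850 kg/m³, cost = 1.102 $/kg
  candidate L: M = 32.9 MN·m per $
  candidate Y: M = 23.4 MN·m per $
  candidate R: M = 4.10 MN·m per $
  candidate G: M = 3.39 MN·m per $
  candidate V: M = 1.44 MN·m per $
Candidate L ranks first.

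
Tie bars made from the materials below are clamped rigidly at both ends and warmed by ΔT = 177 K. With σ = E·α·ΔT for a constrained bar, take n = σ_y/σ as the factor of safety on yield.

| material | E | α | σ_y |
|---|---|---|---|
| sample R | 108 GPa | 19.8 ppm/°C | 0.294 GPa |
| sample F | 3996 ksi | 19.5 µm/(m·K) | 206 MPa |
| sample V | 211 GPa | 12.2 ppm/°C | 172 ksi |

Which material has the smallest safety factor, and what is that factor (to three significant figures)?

sample R, n = 0.777

Per material, after unit conversion:
  sample R: E = 108.0, α = 19.8, σ_y = 294.0 → σ = 378 MPa, n = 0.777
  sample F: E = 27.55, α = 19.5, σ_y = 206.0 → σ = 95.1 MPa, n = 2.17
  sample V: E = 211.0, α = 12.2, σ_y = 1186 → σ = 456 MPa, n = 2.60
Smallest n: sample R with n = 0.777.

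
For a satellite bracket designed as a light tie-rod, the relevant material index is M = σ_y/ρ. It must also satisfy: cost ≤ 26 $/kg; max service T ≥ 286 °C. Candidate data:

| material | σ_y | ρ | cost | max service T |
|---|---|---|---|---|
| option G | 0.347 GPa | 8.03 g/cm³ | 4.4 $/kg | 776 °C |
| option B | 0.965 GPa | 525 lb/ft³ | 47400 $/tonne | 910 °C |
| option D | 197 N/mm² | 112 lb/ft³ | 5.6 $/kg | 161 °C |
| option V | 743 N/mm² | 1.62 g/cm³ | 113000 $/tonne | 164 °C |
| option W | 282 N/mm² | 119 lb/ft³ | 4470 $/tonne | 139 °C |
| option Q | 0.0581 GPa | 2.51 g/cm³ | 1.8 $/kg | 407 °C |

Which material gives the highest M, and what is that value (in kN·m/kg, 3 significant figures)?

option G, M = 43.2 kN·m/kg

Screen on constraints: cost ≤ 26 $/kg; max service T ≥ 286 °C. Survivors: option G, option Q.
In SI units:
  option G: σ_y = 347.0 MPa, ρ = 8030 kg/m³
  option Q: σ_y = 58.10 MPa, ρ = 2510 kg/m³
  option G: M = 43.2 kN·m/kg
  option Q: M = 23.1 kN·m/kg
Option G ranks first.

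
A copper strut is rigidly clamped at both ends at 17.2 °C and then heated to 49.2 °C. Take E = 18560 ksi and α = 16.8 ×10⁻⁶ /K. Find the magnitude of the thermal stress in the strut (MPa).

E = 18560 ksi = 128.0 GPa.
ΔT = 32.00 K. Constrained thermal stress σ = E·α·ΔT = 128.0×10³ MPa × 16.8×10⁻⁶ × 32.00 = 68.8 MPa (compressive).

68.8 MPa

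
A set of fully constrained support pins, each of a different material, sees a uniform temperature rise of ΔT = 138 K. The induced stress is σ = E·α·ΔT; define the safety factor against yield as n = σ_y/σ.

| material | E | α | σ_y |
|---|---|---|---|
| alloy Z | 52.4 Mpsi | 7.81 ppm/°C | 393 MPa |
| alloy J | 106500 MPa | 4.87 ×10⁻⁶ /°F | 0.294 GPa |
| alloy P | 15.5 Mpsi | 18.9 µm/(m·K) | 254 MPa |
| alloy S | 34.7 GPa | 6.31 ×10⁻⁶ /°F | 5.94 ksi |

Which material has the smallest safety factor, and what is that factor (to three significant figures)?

With everything in SI (GPa, ×10⁻⁶/K, MPa):
  alloy Z: E = 361.3, α = 7.81, σ_y = 393.0 → σ = 389 MPa, n = 1.01
  alloy J: E = 106.5, α = 8.77, σ_y = 294.0 → σ = 129 MPa, n = 2.28
  alloy P: E = 106.9, α = 18.9, σ_y = 254.0 → σ = 279 MPa, n = 0.911
  alloy S: E = 34.70, α = 11.4, σ_y = 40.95 → σ = 54.4 MPa, n = 0.753
The minimum is alloy S at n = 0.753.

alloy S, n = 0.753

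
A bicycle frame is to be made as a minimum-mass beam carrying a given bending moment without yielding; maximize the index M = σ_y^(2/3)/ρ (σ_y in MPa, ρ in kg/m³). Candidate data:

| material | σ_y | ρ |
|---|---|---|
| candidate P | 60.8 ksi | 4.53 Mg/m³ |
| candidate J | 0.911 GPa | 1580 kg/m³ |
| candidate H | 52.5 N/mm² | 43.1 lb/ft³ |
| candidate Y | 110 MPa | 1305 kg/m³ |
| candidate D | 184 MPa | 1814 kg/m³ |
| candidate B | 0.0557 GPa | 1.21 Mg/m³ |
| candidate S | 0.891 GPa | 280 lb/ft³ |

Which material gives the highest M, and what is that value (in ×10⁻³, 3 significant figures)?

candidate J, M = 59.5×10⁻³

Normalizing units and computing the index:
  candidate P: σ_y = 419.2 MPa, ρ = 4530 kg/m³
  candidate J: σ_y = 911.0 MPa, ρ = 1580 kg/m³
  candidate H: σ_y = 52.50 MPa, ρ = 690.4 kg/m³
  candidate Y: σ_y = 110.0 MPa, ρ = 1305 kg/m³
  candidate D: σ_y = 184.0 MPa, ρ = 1814 kg/m³
  candidate B: σ_y = 55.70 MPa, ρ = 1210 kg/m³
  candidate S: σ_y = 891.0 MPa, ρ = 4485 kg/m³
  candidate J: M = 59.5×10⁻³
  candidate S: M = 20.6×10⁻³
  candidate H: M = 20.3×10⁻³
  candidate D: M = 17.8×10⁻³
  candidate Y: M = 17.6×10⁻³
  candidate P: M = 12.4×10⁻³
  candidate B: M = 12.1×10⁻³
The maximum is for candidate J.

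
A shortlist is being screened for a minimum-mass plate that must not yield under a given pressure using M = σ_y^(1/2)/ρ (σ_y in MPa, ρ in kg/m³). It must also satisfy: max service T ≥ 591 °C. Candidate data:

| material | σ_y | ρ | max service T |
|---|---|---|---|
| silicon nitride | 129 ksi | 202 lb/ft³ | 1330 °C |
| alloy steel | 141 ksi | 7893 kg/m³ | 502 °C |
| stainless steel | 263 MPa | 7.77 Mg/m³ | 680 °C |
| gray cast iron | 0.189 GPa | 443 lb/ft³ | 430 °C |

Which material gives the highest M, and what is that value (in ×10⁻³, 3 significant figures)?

silicon nitride, M = 9.22×10⁻³

Screen on constraints: max service T ≥ 591 °C. Survivors: silicon nitride, stainless steel.
Putting every candidate on a common basis:
  silicon nitride: σ_y = 889.4 MPa, ρ = 3236 kg/m³
  stainless steel: σ_y = 263.0 MPa, ρ = 7770 kg/m³
  silicon nitride: M = 9.22×10⁻³
  stainless steel: M = 2.09×10⁻³
Highest index: silicon nitride.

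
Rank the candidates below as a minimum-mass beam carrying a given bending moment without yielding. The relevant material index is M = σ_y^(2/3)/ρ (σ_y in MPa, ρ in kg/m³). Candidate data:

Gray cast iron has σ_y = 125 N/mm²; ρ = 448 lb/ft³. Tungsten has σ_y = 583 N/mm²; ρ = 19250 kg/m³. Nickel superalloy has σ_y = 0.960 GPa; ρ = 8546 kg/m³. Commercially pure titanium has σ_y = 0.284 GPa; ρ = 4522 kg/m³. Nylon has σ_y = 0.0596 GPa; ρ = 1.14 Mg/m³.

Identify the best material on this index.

Convert each candidate to consistent units, then evaluate M:
  gray cast iron: σ_y = 125.0 MPa, ρ = 7176 kg/m³
  tungsten: σ_y = 583.0 MPa, ρ = 19250 kg/m³
  nickel superalloy: σ_y = 960.0 MPa, ρ = 8546 kg/m³
  commercially pure titanium: σ_y = 284.0 MPa, ρ = 4522 kg/m³
  nylon: σ_y = 59.60 MPa, ρ = 1140 kg/m³
  nylon: M = 13.4×10⁻³
  nickel superalloy: M = 11.4×10⁻³
  commercially pure titanium: M = 9.55×10⁻³
  tungsten: M = 3.63×10⁻³
  gray cast iron: M = 3.48×10⁻³
The maximum is for nylon.

nylon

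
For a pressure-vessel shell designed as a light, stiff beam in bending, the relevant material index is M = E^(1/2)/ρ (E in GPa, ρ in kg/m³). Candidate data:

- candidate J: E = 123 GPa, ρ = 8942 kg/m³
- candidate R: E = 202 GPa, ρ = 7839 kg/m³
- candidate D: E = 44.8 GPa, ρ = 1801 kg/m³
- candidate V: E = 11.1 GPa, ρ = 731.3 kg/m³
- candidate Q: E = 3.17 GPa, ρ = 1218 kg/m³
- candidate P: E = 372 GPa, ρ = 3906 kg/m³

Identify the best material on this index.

Computing M directly (units already consistent):
  candidate P: M = 4.94×10⁻³
  candidate V: M = 4.56×10⁻³
  candidate D: M = 3.72×10⁻³
  candidate R: M = 1.81×10⁻³
  candidate Q: M = 1.46×10⁻³
  candidate J: M = 1.24×10⁻³
Candidate P ranks first.

candidate P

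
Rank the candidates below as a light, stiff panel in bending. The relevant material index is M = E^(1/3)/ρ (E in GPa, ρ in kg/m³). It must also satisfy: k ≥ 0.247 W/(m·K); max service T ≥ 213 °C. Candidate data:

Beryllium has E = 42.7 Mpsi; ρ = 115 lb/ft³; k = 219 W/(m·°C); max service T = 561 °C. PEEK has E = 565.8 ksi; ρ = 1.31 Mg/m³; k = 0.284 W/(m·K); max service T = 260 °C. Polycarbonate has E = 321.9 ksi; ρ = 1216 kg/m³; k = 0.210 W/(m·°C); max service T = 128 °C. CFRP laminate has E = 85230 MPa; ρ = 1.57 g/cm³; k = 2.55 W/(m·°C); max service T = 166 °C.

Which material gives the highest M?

Screen on constraints: k ≥ 0.247 W/(m·K); max service T ≥ 213 °C. Survivors: beryllium, PEEK.
Normalizing units and computing the index:
  beryllium: E = 294.4 GPa, ρ = 1842 kg/m³
  PEEK: E = 3.901 GPa, ρ = 1310 kg/m³
  beryllium: M = 3.61×10⁻³
  PEEK: M = 1.20×10⁻³
Beryllium has the largest M.

beryllium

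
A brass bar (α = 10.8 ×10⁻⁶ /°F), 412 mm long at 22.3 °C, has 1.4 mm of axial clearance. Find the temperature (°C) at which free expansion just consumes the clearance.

α = 10.8×10⁻⁶/°F × 9/5 = 19.4×10⁻⁶/K.
α·L₀·ΔT = 1.4 mm ⇒ ΔT = 1.4 / (19.4×10⁻⁶ × 412.0) = 174.8 K.
T = 22.3 + 174.8 = 197.1 °C.

197 °C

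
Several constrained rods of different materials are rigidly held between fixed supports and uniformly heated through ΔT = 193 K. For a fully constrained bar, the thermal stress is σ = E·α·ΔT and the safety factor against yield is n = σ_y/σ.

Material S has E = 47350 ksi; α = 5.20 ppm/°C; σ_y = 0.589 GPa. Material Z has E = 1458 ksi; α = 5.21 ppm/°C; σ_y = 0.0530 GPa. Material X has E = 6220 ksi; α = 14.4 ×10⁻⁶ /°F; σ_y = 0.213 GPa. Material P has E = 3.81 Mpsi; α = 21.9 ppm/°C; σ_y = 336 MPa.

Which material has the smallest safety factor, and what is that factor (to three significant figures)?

With everything in SI (GPa, ×10⁻⁶/K, MPa):
  material S: E = 326.5, α = 5.20, σ_y = 589.0 → σ = 328 MPa, n = 1.80
  material Z: E = 10.05, α = 5.21, σ_y = 53.00 → σ = 10.1 MPa, n = 5.24
  material X: E = 42.89, α = 25.9, σ_y = 213.0 → σ = 215 MPa, n = 0.993
  material P: E = 26.27, α = 21.9, σ_y = 336.0 → σ = 111 MPa, n = 3.03
The minimum is material X at n = 0.993.

material X, n = 0.993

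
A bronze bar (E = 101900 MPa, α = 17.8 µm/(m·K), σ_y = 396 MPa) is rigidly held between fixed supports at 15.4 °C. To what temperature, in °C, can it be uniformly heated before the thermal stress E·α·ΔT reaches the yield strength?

234 °C

E = 101900 MPa = 101.9 GPa.
E·α·ΔT = 396.0 MPa ⇒ ΔT = 396.0 / (101.9×10³ × 17.8×10⁻⁶) = 218.3 K.
T = 15.4 + 218.3 = 233.7 °C.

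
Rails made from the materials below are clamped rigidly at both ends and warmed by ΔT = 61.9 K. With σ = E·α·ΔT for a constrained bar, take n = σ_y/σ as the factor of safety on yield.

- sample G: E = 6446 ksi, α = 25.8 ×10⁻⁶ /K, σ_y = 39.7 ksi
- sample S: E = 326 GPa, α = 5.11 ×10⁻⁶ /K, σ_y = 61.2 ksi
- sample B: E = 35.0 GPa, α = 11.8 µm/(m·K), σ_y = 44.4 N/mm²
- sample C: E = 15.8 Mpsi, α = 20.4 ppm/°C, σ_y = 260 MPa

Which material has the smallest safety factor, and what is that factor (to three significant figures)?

sample B, n = 1.74

In consistent units (E in GPa, α in ×10⁻⁶/K, σ_y in MPa):
  sample G: E = 44.44, α = 25.8, σ_y = 273.7 → σ = 71.0 MPa, n = 3.86
  sample S: E = 326.0, α = 5.11, σ_y = 422.0 → σ = 103 MPa, n = 4.09
  sample B: E = 35.00, α = 11.8, σ_y = 44.40 → σ = 25.6 MPa, n = 1.74
  sample C: E = 108.9, α = 20.4, σ_y = 260.0 → σ = 138 MPa, n = 1.89
Smallest n: sample B with n = 1.74.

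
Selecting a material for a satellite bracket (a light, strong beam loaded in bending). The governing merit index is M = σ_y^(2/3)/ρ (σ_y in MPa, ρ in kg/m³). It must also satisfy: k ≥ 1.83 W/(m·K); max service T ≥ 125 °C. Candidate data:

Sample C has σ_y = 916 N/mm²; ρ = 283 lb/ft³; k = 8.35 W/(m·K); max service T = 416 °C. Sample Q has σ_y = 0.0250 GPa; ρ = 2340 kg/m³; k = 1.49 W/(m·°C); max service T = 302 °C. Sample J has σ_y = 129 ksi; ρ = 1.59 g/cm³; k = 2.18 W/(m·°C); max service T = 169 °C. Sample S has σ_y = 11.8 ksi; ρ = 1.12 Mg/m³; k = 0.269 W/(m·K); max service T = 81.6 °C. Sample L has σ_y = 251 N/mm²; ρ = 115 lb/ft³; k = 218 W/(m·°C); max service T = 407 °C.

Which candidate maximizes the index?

Screen on constraints: k ≥ 1.83 W/(m·K); max service T ≥ 125 °C. Survivors: sample C, sample J, sample L.
Normalizing units and computing the index:
  sample C: σ_y = 916.0 MPa, ρ = 4533 kg/m³
  sample J: σ_y = 889.4 MPa, ρ = 1590 kg/m³
  sample L: σ_y = 251.0 MPa, ρ = 1842 kg/m³
  sample J: M = 58.2×10⁻³
  sample L: M = 21.6×10⁻³
  sample C: M = 20.8×10⁻³
Highest index: sample J.

sample J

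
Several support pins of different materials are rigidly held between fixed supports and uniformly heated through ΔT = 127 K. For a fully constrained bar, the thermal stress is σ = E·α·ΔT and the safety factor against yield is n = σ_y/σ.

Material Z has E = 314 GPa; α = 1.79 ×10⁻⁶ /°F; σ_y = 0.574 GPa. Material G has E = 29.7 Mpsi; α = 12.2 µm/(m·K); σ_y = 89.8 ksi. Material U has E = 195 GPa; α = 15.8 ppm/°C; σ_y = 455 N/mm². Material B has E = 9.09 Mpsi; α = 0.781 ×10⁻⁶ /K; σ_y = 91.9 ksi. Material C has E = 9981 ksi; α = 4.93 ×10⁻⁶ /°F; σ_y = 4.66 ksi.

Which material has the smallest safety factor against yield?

material C

Per material, after unit conversion:
  material Z: E = 314.0, α = 3.22, σ_y = 574.0 → σ = 128 MPa, n = 4.47
  material G: E = 204.8, α = 12.2, σ_y = 619.1 → σ = 317 MPa, n = 1.95
  material U: E = 195.0, α = 15.8, σ_y = 455.0 → σ = 391 MPa, n = 1.16
  material B: E = 62.67, α = 0.781, σ_y = 633.6 → σ = 6.22 MPa, n = 102
  material C: E = 68.82, α = 8.87, σ_y = 32.13 → σ = 77.6 MPa, n = 0.414
The minimum is material C at n = 0.414.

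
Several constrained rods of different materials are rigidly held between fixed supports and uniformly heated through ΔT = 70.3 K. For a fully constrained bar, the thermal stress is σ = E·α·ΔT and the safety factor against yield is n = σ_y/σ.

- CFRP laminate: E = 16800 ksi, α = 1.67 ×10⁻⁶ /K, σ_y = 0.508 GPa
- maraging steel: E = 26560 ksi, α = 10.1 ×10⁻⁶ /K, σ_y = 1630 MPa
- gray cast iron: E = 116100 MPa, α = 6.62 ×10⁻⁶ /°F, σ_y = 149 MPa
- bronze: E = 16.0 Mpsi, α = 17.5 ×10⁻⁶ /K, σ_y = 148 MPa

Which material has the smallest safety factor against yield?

Per material, after unit conversion:
  CFRP laminate: E = 115.8, α = 1.67, σ_y = 508.0 → σ = 13.6 MPa, n = 37.4
  maraging steel: E = 183.1, α = 10.1, σ_y = 1630 → σ = 130 MPa, n = 12.5
  gray cast iron: E = 116.1, α = 11.9, σ_y = 149.0 → σ = 97.3 MPa, n = 1.53
  bronze: E = 110.3, α = 17.5, σ_y = 148.0 → σ = 136 MPa, n = 1.09
The minimum is bronze at n = 1.09.

bronze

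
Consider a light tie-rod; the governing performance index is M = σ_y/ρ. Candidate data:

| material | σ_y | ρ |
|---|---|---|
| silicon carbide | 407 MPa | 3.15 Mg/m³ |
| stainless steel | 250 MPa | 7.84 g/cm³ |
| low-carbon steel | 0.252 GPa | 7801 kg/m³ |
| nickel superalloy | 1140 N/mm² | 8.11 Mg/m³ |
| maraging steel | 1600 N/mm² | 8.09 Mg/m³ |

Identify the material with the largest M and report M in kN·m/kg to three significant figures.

maraging steel, M = 198 kN·m/kg

Putting every candidate on a common basis:
  silicon carbide: σ_y = 407.0 MPa, ρ = 3150 kg/m³
  stainless steel: σ_y = 250.0 MPa, ρ = 7840 kg/m³
  low-carbon steel: σ_y = 252.0 MPa, ρ = 7801 kg/m³
  nickel superalloy: σ_y = 1140 MPa, ρ = 8110 kg/m³
  maraging steel: σ_y = 1600 MPa, ρ = 8090 kg/m³
  maraging steel: M = 198 kN·m/kg
  nickel superalloy: M = 141 kN·m/kg
  silicon carbide: M = 129 kN·m/kg
  low-carbon steel: M = 32.3 kN·m/kg
  stainless steel: M = 31.9 kN·m/kg
The maximum is for maraging steel.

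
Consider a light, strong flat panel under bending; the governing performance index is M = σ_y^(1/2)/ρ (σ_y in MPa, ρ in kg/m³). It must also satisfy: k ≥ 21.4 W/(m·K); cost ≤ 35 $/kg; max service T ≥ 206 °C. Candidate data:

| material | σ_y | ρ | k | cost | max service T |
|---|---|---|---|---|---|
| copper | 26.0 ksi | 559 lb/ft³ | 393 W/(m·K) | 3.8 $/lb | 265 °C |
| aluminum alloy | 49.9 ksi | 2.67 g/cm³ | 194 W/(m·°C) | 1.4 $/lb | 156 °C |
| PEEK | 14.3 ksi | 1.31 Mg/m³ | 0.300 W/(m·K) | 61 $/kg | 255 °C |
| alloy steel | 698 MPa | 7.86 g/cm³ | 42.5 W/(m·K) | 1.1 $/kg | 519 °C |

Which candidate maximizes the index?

alloy steel

Screen on constraints: k ≥ 21.4 W/(m·K); cost ≤ 35 $/kg; max service T ≥ 206 °C. Survivors: copper, alloy steel.
In SI units:
  copper: σ_y = 179.3 MPa, ρ = 8954 kg/m³
  alloy steel: σ_y = 698.0 MPa, ρ = 7860 kg/m³
  alloy steel: M = 3.36×10⁻³
  copper: M = 1.50×10⁻³
Alloy steel has the largest M.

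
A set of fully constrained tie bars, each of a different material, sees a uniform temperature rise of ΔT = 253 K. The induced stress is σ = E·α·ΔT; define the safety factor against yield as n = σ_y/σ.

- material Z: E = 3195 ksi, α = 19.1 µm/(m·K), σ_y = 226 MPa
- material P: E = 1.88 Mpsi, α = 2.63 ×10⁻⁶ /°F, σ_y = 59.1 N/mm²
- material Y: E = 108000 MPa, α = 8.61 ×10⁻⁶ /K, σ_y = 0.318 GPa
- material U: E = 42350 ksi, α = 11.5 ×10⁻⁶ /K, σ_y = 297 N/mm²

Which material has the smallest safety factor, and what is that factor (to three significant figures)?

material U, n = 0.350

In consistent units (E in GPa, α in ×10⁻⁶/K, σ_y in MPa):
  material Z: E = 22.03, α = 19.1, σ_y = 226.0 → σ = 106 MPa, n = 2.12
  material P: E = 12.96, α = 4.73, σ_y = 59.10 → σ = 15.5 MPa, n = 3.81
  material Y: E = 108.0, α = 8.61, σ_y = 318.0 → σ = 235 MPa, n = 1.35
  material U: E = 292.0, α = 11.5, σ_y = 297.0 → σ = 850 MPa, n = 0.350
The minimum is material U at n = 0.350.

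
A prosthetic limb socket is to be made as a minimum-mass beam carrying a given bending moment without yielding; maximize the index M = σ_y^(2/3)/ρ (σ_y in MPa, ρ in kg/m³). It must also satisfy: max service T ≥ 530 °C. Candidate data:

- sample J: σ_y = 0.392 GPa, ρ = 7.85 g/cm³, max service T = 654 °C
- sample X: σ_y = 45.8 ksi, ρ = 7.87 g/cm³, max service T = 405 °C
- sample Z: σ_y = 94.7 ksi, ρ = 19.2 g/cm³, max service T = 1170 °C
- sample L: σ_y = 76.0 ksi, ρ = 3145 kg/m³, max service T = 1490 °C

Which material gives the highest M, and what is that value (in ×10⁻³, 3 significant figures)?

sample L, M = 20.7×10⁻³

Screen on constraints: max service T ≥ 530 °C. Survivors: sample J, sample Z, sample L.
After converting to SI:
  sample J: σ_y = 392.0 MPa, ρ = 7850 kg/m³
  sample Z: σ_y = 652.9 MPa, ρ = 19200 kg/m³
  sample L: σ_y = 524.0 MPa, ρ = 3145 kg/m³
  sample L: M = 20.7×10⁻³
  sample J: M = 6.82×10⁻³
  sample Z: M = 3.92×10⁻³
The maximum is for sample L.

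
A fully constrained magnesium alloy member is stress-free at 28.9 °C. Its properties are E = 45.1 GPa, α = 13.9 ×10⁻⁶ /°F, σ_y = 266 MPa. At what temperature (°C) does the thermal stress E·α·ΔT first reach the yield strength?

α = 13.9×10⁻⁶/°F × 9/5 = 25.0×10⁻⁶/K.
E·α·ΔT = 266.0 MPa ⇒ ΔT = 266.0 / (45.10×10³ × 25.0×10⁻⁶) = 235.7 K.
T = 28.9 + 235.7 = 264.6 °C.

265 °C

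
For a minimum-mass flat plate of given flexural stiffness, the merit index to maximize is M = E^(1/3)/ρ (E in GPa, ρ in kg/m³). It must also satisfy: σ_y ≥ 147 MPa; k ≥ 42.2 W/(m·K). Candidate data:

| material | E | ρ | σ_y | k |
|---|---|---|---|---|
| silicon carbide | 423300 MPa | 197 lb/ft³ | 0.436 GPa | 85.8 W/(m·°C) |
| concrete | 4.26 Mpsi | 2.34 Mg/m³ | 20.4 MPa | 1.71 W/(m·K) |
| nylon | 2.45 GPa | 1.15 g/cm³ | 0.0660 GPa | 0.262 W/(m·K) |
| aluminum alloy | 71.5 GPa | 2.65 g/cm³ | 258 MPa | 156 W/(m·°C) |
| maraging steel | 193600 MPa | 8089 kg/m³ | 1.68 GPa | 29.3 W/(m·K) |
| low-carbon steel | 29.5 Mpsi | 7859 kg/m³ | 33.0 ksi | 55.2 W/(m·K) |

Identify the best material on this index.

Screen on constraints: σ_y ≥ 147 MPa; k ≥ 42.2 W/(m·K). Survivors: silicon carbide, aluminum alloy, low-carbon steel.
Normalizing units and computing the index:
  silicon carbide: E = 423.3 GPa, ρ = 3156 kg/m³
  aluminum alloy: E = 71.50 GPa, ρ = 2650 kg/m³
  low-carbon steel: E = 203.4 GPa, ρ = 7859 kg/m³
  silicon carbide: M = 2.38×10⁻³
  aluminum alloy: M = 1.57×10⁻³
  low-carbon steel: M = 0.748×10⁻³
The maximum is for silicon carbide.

silicon carbide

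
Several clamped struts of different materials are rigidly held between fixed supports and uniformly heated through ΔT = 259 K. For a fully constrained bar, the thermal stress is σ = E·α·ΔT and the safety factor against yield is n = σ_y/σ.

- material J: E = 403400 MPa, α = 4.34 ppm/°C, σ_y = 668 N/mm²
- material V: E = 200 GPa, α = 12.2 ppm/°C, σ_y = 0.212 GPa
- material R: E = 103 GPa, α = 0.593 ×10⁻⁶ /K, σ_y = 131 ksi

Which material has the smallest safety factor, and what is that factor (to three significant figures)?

Per material, after unit conversion:
  material J: E = 403.4, α = 4.34, σ_y = 668.0 → σ = 453 MPa, n = 1.47
  material V: E = 200.0, α = 12.2, σ_y = 212.0 → σ = 632 MPa, n = 0.335
  material R: E = 103.0, α = 0.593, σ_y = 903.2 → σ = 15.8 MPa, n = 57.1
The minimum is material V at n = 0.335.

material V, n = 0.335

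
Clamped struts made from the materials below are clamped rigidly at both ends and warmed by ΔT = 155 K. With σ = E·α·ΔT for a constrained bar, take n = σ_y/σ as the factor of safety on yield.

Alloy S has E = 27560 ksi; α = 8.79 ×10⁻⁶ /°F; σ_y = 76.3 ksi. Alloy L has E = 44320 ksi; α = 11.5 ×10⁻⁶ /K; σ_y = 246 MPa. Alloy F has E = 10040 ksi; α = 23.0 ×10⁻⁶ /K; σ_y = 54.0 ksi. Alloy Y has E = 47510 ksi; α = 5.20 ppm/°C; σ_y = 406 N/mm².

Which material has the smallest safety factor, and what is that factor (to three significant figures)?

alloy L, n = 0.452

In consistent units (E in GPa, α in ×10⁻⁶/K, σ_y in MPa):
  alloy S: E = 190.0, α = 15.8, σ_y = 526.1 → σ = 466 MPa, n = 1.13
  alloy L: E = 305.6, α = 11.5, σ_y = 246.0 → σ = 545 MPa, n = 0.452
  alloy F: E = 69.22, α = 23.0, σ_y = 372.3 → σ = 247 MPa, n = 1.51
  alloy Y: E = 327.6, α = 5.20, σ_y = 406.0 → σ = 264 MPa, n = 1.54
Alloy L has the lowest safety factor, n = 0.452.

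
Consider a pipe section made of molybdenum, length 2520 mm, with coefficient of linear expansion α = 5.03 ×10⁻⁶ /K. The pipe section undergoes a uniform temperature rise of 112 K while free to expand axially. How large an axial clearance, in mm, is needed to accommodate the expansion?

1.42 mm

ΔL = α·L₀·ΔT = 5.03×10⁻⁶ × 2520 mm × 112.0 K = 1.42 mm.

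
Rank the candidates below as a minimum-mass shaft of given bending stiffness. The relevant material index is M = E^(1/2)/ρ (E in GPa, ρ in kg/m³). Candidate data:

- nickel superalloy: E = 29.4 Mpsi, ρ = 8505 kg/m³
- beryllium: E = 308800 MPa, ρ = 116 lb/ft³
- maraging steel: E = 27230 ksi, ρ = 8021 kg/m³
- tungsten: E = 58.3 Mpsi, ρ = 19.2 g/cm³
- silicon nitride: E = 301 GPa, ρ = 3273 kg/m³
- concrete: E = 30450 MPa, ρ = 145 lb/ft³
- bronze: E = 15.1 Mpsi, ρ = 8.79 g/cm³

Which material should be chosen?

beryllium

Convert each candidate to consistent units, then evaluate M:
  nickel superalloy: E = 202.7 GPa, ρ = 8505 kg/m³
  beryllium: E = 308.8 GPa, ρ = 1858 kg/m³
  maraging steel: E = 187.7 GPa, ρ = 8021 kg/m³
  tungsten: E = 402.0 GPa, ρ = 19200 kg/m³
  silicon nitride: E = 301.0 GPa, ρ = 3273 kg/m³
  concrete: E = 30.45 GPa, ρ = 2323 kg/m³
  bronze: E = 104.1 GPa, ρ = 8790 kg/m³
  beryllium: M = 9.46×10⁻³
  silicon nitride: M = 5.30×10⁻³
  concrete: M = 2.38×10⁻³
  maraging steel: M = 1.71×10⁻³
  nickel superalloy: M = 1.67×10⁻³
  bronze: M = 1.16×10⁻³
  tungsten: M = 1.04×10⁻³
Beryllium ranks first.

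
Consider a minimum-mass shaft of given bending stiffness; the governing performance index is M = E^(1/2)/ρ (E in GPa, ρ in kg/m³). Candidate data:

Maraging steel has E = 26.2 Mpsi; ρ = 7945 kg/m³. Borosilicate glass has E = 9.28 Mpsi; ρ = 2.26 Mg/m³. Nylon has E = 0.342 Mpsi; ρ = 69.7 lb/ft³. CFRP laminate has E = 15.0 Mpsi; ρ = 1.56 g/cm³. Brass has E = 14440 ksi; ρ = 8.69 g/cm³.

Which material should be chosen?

CFRP laminate

In SI units:
  maraging steel: E = 180.6 GPa, ρ = 7945 kg/m³
  borosilicate glass: E = 63.98 GPa, ρ = 2260 kg/m³
  nylon: E = 2.358 GPa, ρ = 1116 kg/m³
  CFRP laminate: E = 103.4 GPa, ρ = 1560 kg/m³
  brass: E = 99.56 GPa, ρ = 8690 kg/m³
  CFRP laminate: M = 6.52×10⁻³
  borosilicate glass: M = 3.54×10⁻³
  maraging steel: M = 1.69×10⁻³
  nylon: M = 1.38×10⁻³
  brass: M = 1.15×10⁻³
The maximum is for CFRP laminate.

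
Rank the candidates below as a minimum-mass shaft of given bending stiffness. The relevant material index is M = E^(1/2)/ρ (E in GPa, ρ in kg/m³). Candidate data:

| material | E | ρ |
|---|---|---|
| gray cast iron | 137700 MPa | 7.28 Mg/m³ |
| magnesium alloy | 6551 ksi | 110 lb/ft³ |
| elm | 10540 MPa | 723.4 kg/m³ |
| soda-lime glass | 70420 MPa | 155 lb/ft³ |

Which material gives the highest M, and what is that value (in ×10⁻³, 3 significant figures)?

Convert each candidate to consistent units, then evaluate M:
  gray cast iron: E = 137.7 GPa, ρ = 7280 kg/m³
  magnesium alloy: E = 45.17 GPa, ρ = 1762 kg/m³
  elm: E = 10.54 GPa, ρ = 723.4 kg/m³
  soda-lime glass: E = 70.42 GPa, ρ = 2483 kg/m³
  elm: M = 4.49×10⁻³
  magnesium alloy: M = 3.81×10⁻³
  soda-lime glass: M = 3.38×10⁻³
  gray cast iron: M = 1.61×10⁻³
Highest index: elm.

elm, M = 4.49×10⁻³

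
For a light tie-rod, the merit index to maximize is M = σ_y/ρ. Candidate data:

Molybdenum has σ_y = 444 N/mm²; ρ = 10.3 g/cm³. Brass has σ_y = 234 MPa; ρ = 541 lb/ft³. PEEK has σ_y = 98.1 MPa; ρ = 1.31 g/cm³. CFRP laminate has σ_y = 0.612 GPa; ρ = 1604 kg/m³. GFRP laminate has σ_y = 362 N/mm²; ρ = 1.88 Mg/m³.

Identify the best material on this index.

In SI units:
  molybdenum: σ_y = 444.0 MPa, ρ = 10300 kg/m³
  brass: σ_y = 234.0 MPa, ρ = 8666 kg/m³
  PEEK: σ_y = 98.10 MPa, ρ = 1310 kg/m³
  CFRP laminate: σ_y = 612.0 MPa, ρ = 1604 kg/m³
  GFRP laminate: σ_y = 362.0 MPa, ρ = 1880 kg/m³
  CFRP laminate: M = 382 kN·m/kg
  GFRP laminate: M = 193 kN·m/kg
  PEEK: M = 74.9 kN·m/kg
  molybdenum: M = 43.1 kN·m/kg
  brass: M = 27.0 kN·m/kg
Highest index: CFRP laminate.

CFRP laminate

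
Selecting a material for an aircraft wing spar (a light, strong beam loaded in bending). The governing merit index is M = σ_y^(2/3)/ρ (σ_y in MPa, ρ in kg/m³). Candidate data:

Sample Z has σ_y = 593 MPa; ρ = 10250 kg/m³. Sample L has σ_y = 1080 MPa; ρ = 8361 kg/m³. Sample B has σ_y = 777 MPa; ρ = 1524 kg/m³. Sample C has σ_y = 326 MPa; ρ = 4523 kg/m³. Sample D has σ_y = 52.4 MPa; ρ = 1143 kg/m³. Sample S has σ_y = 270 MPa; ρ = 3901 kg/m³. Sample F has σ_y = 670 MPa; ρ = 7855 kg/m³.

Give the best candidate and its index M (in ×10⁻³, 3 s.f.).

Per-candidate index values:
  sample B: M = 55.5×10⁻³
  sample L: M = 12.6×10⁻³
  sample D: M = 12.3×10⁻³
  sample S: M = 10.7×10⁻³
  sample C: M = 10.5×10⁻³
  sample F: M = 9.75×10⁻³
  sample Z: M = 6.89×10⁻³
Sample B ranks first.

sample B, M = 55.5×10⁻³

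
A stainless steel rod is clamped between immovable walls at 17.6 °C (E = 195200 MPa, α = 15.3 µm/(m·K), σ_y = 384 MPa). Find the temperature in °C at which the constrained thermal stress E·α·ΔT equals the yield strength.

E = 195200 MPa = 195.2 GPa.
E·α·ΔT = 384.0 MPa ⇒ ΔT = 384.0 / (195.2×10³ × 15.3×10⁻⁶) = 128.6 K.
T = 17.6 + 128.6 = 146.2 °C.

146 °C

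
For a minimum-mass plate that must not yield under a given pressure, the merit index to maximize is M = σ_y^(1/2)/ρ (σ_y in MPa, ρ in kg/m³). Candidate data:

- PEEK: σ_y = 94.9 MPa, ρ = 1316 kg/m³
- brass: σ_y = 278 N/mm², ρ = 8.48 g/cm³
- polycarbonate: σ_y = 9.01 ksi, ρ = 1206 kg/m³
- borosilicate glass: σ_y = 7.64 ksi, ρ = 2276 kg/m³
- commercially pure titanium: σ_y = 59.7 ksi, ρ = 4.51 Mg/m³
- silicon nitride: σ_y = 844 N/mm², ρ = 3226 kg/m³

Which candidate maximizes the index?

In SI units:
  PEEK: σ_y = 94.90 MPa, ρ = 1316 kg/m³
  brass: σ_y = 278.0 MPa, ρ = 8480 kg/m³
  polycarbonate: σ_y = 62.12 MPa, ρ = 1206 kg/m³
  borosilicate glass: σ_y = 52.68 MPa, ρ = 2276 kg/m³
  commercially pure titanium: σ_y = 411.6 MPa, ρ = 4510 kg/m³
  silicon nitride: σ_y = 844.0 MPa, ρ = 3226 kg/m³
  silicon nitride: M = 9.01×10⁻³
  PEEK: M = 7.40×10⁻³
  polycarbonate: M = 6.54×10⁻³
  commercially pure titanium: M = 4.50×10⁻³
  borosilicate glass: M = 3.19×10⁻³
  brass: M = 1.97×10⁻³
The maximum is for silicon nitride.

silicon nitride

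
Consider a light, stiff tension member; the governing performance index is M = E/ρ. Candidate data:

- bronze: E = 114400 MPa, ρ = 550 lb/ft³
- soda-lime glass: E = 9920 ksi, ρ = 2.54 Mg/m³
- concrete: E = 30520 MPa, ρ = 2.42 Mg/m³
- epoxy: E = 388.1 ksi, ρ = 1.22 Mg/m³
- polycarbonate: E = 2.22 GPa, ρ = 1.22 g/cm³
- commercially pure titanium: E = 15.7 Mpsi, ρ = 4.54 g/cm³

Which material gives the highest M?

soda-lime glass

Putting every candidate on a common basis:
  bronze: E = 114.4 GPa, ρ = 8810 kg/m³
  soda-lime glass: E = 68.40 GPa, ρ = 2540 kg/m³
  concrete: E = 30.52 GPa, ρ = 2420 kg/m³
  epoxy: E = 2.676 GPa, ρ = 1220 kg/m³
  polycarbonate: E = 2.220 GPa, ρ = 1220 kg/m³
  commercially pure titanium: E = 108.2 GPa, ρ = 4540 kg/m³
  soda-lime glass: M = 26.9 MN·m/kg
  commercially pure titanium: M = 23.8 MN·m/kg
  bronze: M = 13.0 MN·m/kg
  concrete: M = 12.6 MN·m/kg
  epoxy: M = 2.19 MN·m/kg
  polycarbonate: M = 1.82 MN·m/kg
The maximum is for soda-lime glass.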